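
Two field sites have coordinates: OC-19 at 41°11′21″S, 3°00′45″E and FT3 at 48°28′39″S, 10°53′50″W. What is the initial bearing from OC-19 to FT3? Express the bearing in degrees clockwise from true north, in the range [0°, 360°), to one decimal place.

228.8°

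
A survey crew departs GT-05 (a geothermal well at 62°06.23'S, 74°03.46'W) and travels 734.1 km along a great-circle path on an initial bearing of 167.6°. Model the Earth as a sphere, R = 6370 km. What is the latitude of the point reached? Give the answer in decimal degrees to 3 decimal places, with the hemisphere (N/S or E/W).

68.510°S

GT-05: φ = -62.10383°, λ = -74.05767°
δ = d/R = 734.1/6370 = 0.115243 rad
φ₂ = arcsin(sin φ₁ cos δ + cos φ₁ sin δ cos θ)
   = arcsin(-0.88380·0.99337 + 0.46787·0.11499·-0.97667) = -68.50964°
λ₂ = λ₁ + atan2(sin θ sin δ cos φ₁, cos δ − sin φ₁ sin φ₂) = -70.19293°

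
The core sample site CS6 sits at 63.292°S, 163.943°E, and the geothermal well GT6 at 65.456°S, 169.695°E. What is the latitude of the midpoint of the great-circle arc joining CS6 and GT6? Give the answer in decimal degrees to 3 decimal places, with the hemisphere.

Bx = cos φ₂ cos Δλ = 0.413300,  By = cos φ₂ sin Δλ = 0.041632
φₘ = atan2(sin φ₁ + sin φ₂, √((cos φ₁ + Bx)² + By²)) = -64.40210°
λₘ = λ₁ + atan2(By, cos φ₁ + Bx) = 166.70567°

64.402°S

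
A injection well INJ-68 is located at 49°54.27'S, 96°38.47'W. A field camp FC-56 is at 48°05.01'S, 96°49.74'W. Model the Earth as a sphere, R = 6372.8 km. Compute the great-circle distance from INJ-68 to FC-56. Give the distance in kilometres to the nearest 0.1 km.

INJ-68: φ = -49.90450°, λ = -96.64117°
FC-56: φ = -48.08350°, λ = -96.82900°
Δφ = 1.8210°,  Δλ = -0.1878°
a = sin²(Δφ/2) + cos φ₁ cos φ₂ sin²(Δλ/2) = 0.000254
c = 2·arcsin(√a) = 0.031855 rad = 1.8252°
d = R·c = 6372.8 × 0.031855 = 203.0 km

203.0 km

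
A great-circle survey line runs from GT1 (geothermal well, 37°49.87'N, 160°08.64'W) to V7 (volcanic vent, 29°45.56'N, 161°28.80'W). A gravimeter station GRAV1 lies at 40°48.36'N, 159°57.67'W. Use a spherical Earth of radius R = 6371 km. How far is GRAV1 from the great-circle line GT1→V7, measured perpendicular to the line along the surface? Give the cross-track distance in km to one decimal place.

GT1: φ = +37.83117°, λ = -160.14400°
V7: φ = +29.75933°, λ = -161.48000°
GRAV1: φ = +40.80600°, λ = -159.96117°
δ₁₃ = central angle GT1→GRAV1 = 0.051979 rad  (haversine)
θ₁₃ = bearing GT1→GRAV1 = 2.665°,  θ₁₂ = bearing GT1→V7 = 188.211°
dₓₜ = R·arcsin(sin δ₁₃ · sin(θ₁₃ − θ₁₂)) = 6371·arcsin(0.05196·sin(-185.546°)) = 31.993 km
|dₓₜ| = 31.993 km

32.0 km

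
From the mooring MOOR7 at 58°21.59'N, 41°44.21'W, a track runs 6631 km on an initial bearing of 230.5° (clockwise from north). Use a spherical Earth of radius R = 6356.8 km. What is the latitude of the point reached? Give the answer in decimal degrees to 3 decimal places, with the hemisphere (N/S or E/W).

8.070°N

MOOR7: φ = +58.35983°, λ = -41.73683°
δ = d/R = 6631/6356.8 = 1.043135 rad
φ₂ = arcsin(sin φ₁ cos δ + cos φ₁ sin δ cos θ)
   = arcsin(0.85136·0.50351 + 0.52458·0.86399·-0.63608) = 8.06984°
λ₂ = λ₁ + atan2(sin θ sin δ cos φ₁, cos δ − sin φ₁ sin φ₂) = -84.06230°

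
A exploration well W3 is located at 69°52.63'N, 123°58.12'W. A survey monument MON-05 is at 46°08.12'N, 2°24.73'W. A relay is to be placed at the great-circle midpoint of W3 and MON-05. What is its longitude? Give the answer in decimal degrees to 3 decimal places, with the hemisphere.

W3: φ = +69.87717°, λ = -123.96867°
MON-05: φ = +46.13533°, λ = -2.41217°
Bx = cos φ₂ cos Δλ = -0.362652,  By = cos φ₂ sin Δλ = 0.590486
φₘ = atan2(sin φ₁ + sin φ₂, √((cos φ₁ + Bx)² + By²)) = 70.40910°
λₘ = λ₁ + atan2(By, cos φ₁ + Bx) = -32.16275°

32.163°W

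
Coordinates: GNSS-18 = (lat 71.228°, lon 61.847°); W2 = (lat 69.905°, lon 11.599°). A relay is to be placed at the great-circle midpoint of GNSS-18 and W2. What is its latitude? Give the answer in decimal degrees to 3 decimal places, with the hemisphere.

Bx = cos φ₂ cos Δλ = 0.219706,  By = cos φ₂ sin Δλ = -0.264149
φₘ = atan2(sin φ₁ + sin φ₂, √((cos φ₁ + Bx)² + By²)) = 72.28281°
λₘ = λ₁ + atan2(By, cos φ₁ + Bx) = 35.84379°

72.283°N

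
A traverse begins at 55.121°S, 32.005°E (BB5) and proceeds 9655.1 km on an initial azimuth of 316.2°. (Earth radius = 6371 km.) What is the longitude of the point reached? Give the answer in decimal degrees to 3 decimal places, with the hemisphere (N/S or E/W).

15.969°W

δ = d/R = 9655.1/6371 = 1.515476 rad
φ₂ = arcsin(sin φ₁ cos δ + cos φ₁ sin δ cos θ)
   = arcsin(-0.82036·0.05529 + 0.57185·0.99847·0.72176) = 21.51498°
λ₂ = λ₁ + atan2(sin θ sin δ cos φ₁, cos δ − sin φ₁ sin φ₂) = -15.96929°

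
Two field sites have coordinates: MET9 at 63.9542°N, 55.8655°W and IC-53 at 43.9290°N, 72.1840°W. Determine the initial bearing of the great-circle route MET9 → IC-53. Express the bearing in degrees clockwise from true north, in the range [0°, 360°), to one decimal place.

212.6°

Δλ = -16.3185°
y = sin Δλ · cos φ₂ = -0.202359
x = cos φ₁ sin φ₂ − sin φ₁ cos φ₂ cos Δλ = -0.316366
θ = atan2(y, x) = -147.3956° → 212.6044° (mod 360°)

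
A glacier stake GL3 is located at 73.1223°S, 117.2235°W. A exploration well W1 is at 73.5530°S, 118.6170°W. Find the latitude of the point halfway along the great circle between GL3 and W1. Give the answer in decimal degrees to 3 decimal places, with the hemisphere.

Bx = cos φ₂ cos Δλ = 0.283045,  By = cos φ₂ sin Δλ = -0.006885
φₘ = atan2(sin φ₁ + sin φ₂, √((cos φ₁ + Bx)² + By²)) = -73.33881°
λₘ = λ₁ + atan2(By, cos φ₁ + Bx) = -117.91150°

73.339°S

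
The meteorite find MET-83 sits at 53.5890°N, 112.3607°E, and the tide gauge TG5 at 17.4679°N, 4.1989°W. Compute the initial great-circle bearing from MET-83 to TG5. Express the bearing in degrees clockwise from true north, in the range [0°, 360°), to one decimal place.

301.4°

Δλ = -116.5596°
y = sin Δλ · cos φ₂ = -0.853222
x = cos φ₁ sin φ₂ − sin φ₁ cos φ₂ cos Δλ = 0.521420
θ = atan2(y, x) = -58.5701° → 301.4299° (mod 360°)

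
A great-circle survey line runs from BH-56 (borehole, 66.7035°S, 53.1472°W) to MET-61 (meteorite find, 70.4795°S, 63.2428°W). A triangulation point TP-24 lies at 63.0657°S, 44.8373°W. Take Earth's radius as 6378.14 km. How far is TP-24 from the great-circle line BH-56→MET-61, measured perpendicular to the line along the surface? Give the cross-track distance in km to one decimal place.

80.8 km

δ₁₃ = central angle BH-56→TP-24 = 0.088298 rad  (haversine)
θ₁₃ = bearing BH-56→TP-24 = 47.935°,  θ₁₂ = bearing BH-56→MET-61 = 219.677°
dₓₜ = R·arcsin(sin δ₁₃ · sin(θ₁₃ − θ₁₂)) = 6378.14·arcsin(0.08818·sin(-171.742°)) = -80.783 km
|dₓₜ| = 80.783 km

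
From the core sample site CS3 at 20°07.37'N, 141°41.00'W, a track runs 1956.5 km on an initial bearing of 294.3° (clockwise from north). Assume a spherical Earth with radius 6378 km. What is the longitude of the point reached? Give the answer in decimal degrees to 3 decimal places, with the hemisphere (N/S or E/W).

159.578°W

CS3: φ = +20.12283°, λ = -141.68333°
δ = d/R = 1956.5/6378 = 0.306758 rad
φ₂ = arcsin(sin φ₁ cos δ + cos φ₁ sin δ cos θ)
   = arcsin(0.34403·0.95332 + 0.93896·0.30197·0.41151) = 26.40113°
λ₂ = λ₁ + atan2(sin θ sin δ cos φ₁, cos δ − sin φ₁ sin φ₂) = -159.57765°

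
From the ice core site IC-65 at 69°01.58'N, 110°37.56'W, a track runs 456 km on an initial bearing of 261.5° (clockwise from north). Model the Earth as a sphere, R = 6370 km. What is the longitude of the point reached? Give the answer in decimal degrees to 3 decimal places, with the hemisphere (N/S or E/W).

IC-65: φ = +69.02633°, λ = -110.62600°
δ = d/R = 456/6370 = 0.071586 rad
φ₂ = arcsin(sin φ₁ cos δ + cos φ₁ sin δ cos θ)
   = arcsin(0.93375·0.99744 + 0.35794·0.07152·-0.14781) = 68.05905°
λ₂ = λ₁ + atan2(sin θ sin δ cos φ₁, cos δ − sin φ₁ sin φ₂) = -121.53898°

121.539°W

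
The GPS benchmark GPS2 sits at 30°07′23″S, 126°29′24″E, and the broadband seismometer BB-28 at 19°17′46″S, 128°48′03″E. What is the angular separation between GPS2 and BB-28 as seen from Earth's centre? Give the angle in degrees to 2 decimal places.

GPS2: φ = -30.12306°, λ = +126.49000°
BB-28: φ = -19.29611°, λ = +128.80083°
Δφ = 10.8269°,  Δλ = 2.3108°
a = sin²(Δφ/2) + cos φ₁ cos φ₂ sin²(Δλ/2) = 0.009232
c = 2·arcsin(√a) = 0.192468 rad = 11.0276°

11.03°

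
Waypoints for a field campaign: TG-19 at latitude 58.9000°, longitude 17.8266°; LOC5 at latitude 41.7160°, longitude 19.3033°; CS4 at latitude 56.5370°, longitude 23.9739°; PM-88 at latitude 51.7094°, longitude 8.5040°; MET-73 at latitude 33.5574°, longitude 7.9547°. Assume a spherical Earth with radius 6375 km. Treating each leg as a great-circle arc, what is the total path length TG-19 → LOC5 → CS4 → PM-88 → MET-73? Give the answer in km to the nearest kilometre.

TG-19→LOC5: c = 0.300351 rad, d = 1914.73 km
LOC5→CS4: c = 0.263966 rad, d = 1682.78 km
CS4→PM-88: c = 0.178710 rad, d = 1139.28 km
PM-88→MET-73: c = 0.316888 rad, d = 2020.16 km
Total = 1914.73 + 1682.78 + 1139.28 + 2020.16 = 6756.95 km

6757 km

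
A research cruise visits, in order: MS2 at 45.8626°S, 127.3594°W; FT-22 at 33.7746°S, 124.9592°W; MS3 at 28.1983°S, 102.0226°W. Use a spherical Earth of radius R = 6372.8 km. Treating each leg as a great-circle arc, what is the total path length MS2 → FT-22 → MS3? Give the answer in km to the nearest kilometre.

3628 km

MS2→FT-22: c = 0.213387 rad, d = 1359.87 km
FT-22→MS3: c = 0.355859 rad, d = 2267.82 km
Total = 1359.87 + 2267.82 = 3627.69 km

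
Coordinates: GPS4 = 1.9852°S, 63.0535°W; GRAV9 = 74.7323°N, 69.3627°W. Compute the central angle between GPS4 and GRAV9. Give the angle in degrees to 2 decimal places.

Δφ = 76.7175°,  Δλ = -6.3092°
a = sin²(Δφ/2) + cos φ₁ cos φ₂ sin²(Δλ/2) = 0.385921
c = 2·arcsin(√a) = 1.340610 rad = 76.8113°

76.81°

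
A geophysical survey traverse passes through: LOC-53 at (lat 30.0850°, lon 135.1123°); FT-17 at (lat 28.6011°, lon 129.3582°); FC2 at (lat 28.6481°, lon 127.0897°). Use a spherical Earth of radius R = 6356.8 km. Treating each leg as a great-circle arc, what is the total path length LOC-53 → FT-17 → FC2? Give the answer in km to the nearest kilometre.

801 km

LOC-53→FT-17: c = 0.091281 rad, d = 580.25 km
FT-17→FC2: c = 0.034763 rad, d = 220.98 km
Total = 580.25 + 220.98 = 801.23 km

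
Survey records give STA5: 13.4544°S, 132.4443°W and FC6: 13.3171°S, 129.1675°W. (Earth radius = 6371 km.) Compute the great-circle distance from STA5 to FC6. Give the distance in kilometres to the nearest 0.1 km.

354.8 km

Δφ = 0.1373°,  Δλ = 3.2768°
a = sin²(Δφ/2) + cos φ₁ cos φ₂ sin²(Δλ/2) = 0.000775
c = 2·arcsin(√a) = 0.055688 rad = 3.1907°
d = R·c = 6371 × 0.055688 = 354.8 km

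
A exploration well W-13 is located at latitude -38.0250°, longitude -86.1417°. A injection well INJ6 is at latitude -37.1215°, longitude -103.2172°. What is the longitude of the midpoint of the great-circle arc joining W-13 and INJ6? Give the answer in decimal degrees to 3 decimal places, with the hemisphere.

Bx = cos φ₂ cos Δλ = 0.762209,  By = cos φ₂ sin Δλ = -0.234129
φₘ = atan2(sin φ₁ + sin φ₂, √((cos φ₁ + Bx)² + By²)) = -37.88225°
λₘ = λ₁ + atan2(By, cos φ₁ + Bx) = -94.73163°

94.732°W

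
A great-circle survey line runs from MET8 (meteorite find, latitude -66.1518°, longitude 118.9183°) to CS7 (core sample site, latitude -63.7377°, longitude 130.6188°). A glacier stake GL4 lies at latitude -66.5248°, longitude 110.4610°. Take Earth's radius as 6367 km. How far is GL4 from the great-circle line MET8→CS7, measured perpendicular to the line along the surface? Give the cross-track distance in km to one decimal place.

68.8 km

δ₁₃ = central angle MET8→GL4 = 0.059550 rad  (haversine)
θ₁₃ = bearing MET8→GL4 = 259.866°,  θ₁₂ = bearing MET8→CS7 = 69.409°
dₓₜ = R·arcsin(sin δ₁₃ · sin(θ₁₃ − θ₁₂)) = 6367·arcsin(0.05952·sin(190.457°)) = -68.774 km
|dₓₜ| = 68.774 km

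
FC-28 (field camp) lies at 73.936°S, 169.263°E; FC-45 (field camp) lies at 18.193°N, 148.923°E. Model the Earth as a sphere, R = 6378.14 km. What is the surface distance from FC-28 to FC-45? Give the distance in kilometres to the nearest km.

10360 km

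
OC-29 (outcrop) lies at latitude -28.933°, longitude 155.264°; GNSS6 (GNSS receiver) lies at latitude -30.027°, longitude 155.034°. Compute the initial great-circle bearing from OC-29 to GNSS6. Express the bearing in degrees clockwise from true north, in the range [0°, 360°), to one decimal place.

190.3°

Δλ = -0.2300°
y = sin Δλ · cos φ₂ = -0.003475
x = cos φ₁ sin φ₂ − sin φ₁ cos φ₂ cos Δλ = -0.019096
θ = atan2(y, x) = -169.6851° → 190.3149° (mod 360°)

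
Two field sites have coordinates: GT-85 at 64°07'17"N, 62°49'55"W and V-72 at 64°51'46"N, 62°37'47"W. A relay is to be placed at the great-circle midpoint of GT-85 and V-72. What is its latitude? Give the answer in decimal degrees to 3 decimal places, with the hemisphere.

GT-85: φ = +64.12139°, λ = -62.83194°
V-72: φ = +64.86278°, λ = -62.62972°
Bx = cos φ₂ cos Δλ = 0.424785,  By = cos φ₂ sin Δλ = 0.001499
φₘ = atan2(sin φ₁ + sin φ₂, √((cos φ₁ + Bx)² + By²)) = 64.49212°
λₘ = λ₁ + atan2(By, cos φ₁ + Bx) = -62.73220°

64.492°N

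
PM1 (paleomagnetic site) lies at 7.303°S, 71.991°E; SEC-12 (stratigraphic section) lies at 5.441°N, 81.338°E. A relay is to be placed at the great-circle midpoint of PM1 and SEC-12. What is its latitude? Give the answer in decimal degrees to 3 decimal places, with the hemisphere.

0.934°S

Bx = cos φ₂ cos Δλ = 0.982277,  By = cos φ₂ sin Δλ = 0.161682
φₘ = atan2(sin φ₁ + sin φ₂, √((cos φ₁ + Bx)² + By²)) = -0.93411°
λₘ = λ₁ + atan2(By, cos φ₁ + Bx) = 76.67300°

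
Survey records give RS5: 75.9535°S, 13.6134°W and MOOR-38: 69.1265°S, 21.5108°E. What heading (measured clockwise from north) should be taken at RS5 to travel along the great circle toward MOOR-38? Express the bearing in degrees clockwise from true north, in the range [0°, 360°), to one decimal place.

74.7°

Δλ = 35.1242°
y = sin Δλ · cos φ₂ = 0.205001
x = cos φ₁ sin φ₂ − sin φ₁ cos φ₂ cos Δλ = 0.055931
θ = atan2(y, x) = 74.7392° → 74.7392° (mod 360°)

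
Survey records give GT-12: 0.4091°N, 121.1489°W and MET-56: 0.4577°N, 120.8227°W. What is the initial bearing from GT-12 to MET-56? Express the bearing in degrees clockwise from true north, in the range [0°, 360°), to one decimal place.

81.5°

Δλ = 0.3262°
y = sin Δλ · cos φ₂ = 0.005693
x = cos φ₁ sin φ₂ − sin φ₁ cos φ₂ cos Δλ = 0.000848
θ = atan2(y, x) = 81.5245° → 81.5245° (mod 360°)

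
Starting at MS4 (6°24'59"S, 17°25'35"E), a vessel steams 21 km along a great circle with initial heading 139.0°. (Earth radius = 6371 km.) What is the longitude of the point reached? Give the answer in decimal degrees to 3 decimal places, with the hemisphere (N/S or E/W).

MS4: φ = -6.41639°, λ = +17.42639°
δ = d/R = 21/6371 = 0.003296 rad
φ₂ = arcsin(sin φ₁ cos δ + cos φ₁ sin δ cos θ)
   = arcsin(-0.11175·0.99999 + 0.99374·0.00330·-0.75471) = -6.55891°
λ₂ = λ₁ + atan2(sin θ sin δ cos φ₁, cos δ − sin φ₁ sin φ₂) = 17.55111°

17.551°E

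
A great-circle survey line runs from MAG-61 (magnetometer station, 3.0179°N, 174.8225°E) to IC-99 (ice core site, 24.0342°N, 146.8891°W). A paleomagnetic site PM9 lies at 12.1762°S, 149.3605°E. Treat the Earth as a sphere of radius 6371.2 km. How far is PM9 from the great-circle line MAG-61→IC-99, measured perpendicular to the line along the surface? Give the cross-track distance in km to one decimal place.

δ₁₃ = central angle MAG-61→PM9 = 0.515126 rad  (haversine)
θ₁₃ = bearing MAG-61→PM9 = 238.543°,  θ₁₂ = bearing MAG-61→IC-99 = 56.895°
dₓₜ = R·arcsin(sin δ₁₃ · sin(θ₁₃ − θ₁₂)) = 6371.2·arcsin(0.49264·sin(181.648°)) = -90.265 km
|dₓₜ| = 90.265 km

90.3 km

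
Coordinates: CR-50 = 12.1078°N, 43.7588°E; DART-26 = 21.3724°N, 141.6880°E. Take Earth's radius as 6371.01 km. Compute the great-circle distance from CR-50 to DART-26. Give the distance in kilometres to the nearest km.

Δφ = 9.2646°,  Δλ = 97.9292°
a = sin²(Δφ/2) + cos φ₁ cos φ₂ sin²(Δλ/2) = 0.524583
c = 2·arcsin(√a) = 1.619982 rad = 92.8181°
d = R·c = 6371.01 × 1.619982 = 10320.9 km

10321 km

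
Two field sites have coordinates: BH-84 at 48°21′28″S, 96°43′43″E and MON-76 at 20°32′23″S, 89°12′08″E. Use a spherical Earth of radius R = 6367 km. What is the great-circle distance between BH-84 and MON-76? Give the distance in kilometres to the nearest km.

BH-84: φ = -48.35778°, λ = +96.72861°
MON-76: φ = -20.53972°, λ = +89.20222°
Δφ = 27.8181°,  Δλ = -7.5264°
a = sin²(Δφ/2) + cos φ₁ cos φ₂ sin²(Δλ/2) = 0.060463
c = 2·arcsin(√a) = 0.496882 rad = 28.4692°
d = R·c = 6367 × 0.496882 = 3163.6 km

3164 km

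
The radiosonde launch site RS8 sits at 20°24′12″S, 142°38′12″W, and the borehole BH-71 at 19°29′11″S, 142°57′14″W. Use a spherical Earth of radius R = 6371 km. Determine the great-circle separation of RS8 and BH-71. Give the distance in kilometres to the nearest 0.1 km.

RS8: φ = -20.40333°, λ = -142.63667°
BH-71: φ = -19.48639°, λ = -142.95389°
Δφ = 0.9169°,  Δλ = -0.3172°
a = sin²(Δφ/2) + cos φ₁ cos φ₂ sin²(Δλ/2) = 0.000071
c = 2·arcsin(√a) = 0.016829 rad = 0.9642°
d = R·c = 6371 × 0.016829 = 107.2 km

107.2 km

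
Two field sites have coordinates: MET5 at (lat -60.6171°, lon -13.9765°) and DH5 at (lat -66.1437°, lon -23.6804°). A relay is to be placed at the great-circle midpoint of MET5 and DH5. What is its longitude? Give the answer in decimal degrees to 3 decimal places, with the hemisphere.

Bx = cos φ₂ cos Δλ = 0.398657,  By = cos φ₂ sin Δλ = -0.068172
φₘ = atan2(sin φ₁ + sin φ₂, √((cos φ₁ + Bx)² + By²)) = -63.46194°
λₘ = λ₁ + atan2(By, cos φ₁ + Bx) = -18.36008°

18.360°W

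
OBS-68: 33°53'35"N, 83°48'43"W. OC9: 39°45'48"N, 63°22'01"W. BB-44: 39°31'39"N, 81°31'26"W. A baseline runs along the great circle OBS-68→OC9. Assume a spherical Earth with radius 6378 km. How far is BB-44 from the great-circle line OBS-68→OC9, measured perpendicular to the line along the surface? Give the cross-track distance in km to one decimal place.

OBS-68: φ = +33.89306°, λ = -83.81194°
OC9: φ = +39.76333°, λ = -63.36694°
BB-44: φ = +39.52750°, λ = -81.52389°
δ₁₃ = central angle OBS-68→BB-44 = 0.103408 rad  (haversine)
θ₁₃ = bearing OBS-68→BB-44 = 17.357°,  θ₁₂ = bearing OBS-68→OC9 = 64.291°
dₓₜ = R·arcsin(sin δ₁₃ · sin(θ₁₃ − θ₁₂)) = 6378·arcsin(0.10322·sin(-46.934°)) = -481.438 km
|dₓₜ| = 481.438 km

481.4 km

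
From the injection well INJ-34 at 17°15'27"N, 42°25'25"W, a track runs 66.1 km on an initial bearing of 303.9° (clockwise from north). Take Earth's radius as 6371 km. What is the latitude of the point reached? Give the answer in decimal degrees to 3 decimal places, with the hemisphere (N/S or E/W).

17.588°N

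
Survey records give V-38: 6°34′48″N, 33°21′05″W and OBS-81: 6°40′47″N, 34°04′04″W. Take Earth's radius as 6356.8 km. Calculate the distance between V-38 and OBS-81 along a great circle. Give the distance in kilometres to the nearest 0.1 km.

V-38: φ = +6.58000°, λ = -33.35139°
OBS-81: φ = +6.67972°, λ = -34.06778°
Δφ = 0.0997°,  Δλ = -0.7164°
a = sin²(Δφ/2) + cos φ₁ cos φ₂ sin²(Δλ/2) = 0.000039
c = 2·arcsin(√a) = 0.012541 rad = 0.7186°
d = R·c = 6356.8 × 0.012541 = 79.7 km

79.7 km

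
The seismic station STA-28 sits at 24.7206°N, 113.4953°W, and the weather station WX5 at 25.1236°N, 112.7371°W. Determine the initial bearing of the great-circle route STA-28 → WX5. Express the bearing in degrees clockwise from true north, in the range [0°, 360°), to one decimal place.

59.5°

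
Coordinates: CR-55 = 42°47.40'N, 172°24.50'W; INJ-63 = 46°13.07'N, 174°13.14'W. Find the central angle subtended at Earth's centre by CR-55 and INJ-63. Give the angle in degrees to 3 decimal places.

CR-55: φ = +42.79000°, λ = -172.40833°
INJ-63: φ = +46.21783°, λ = -174.21900°
Δφ = 3.4278°,  Δλ = -1.8107°
a = sin²(Δφ/2) + cos φ₁ cos φ₂ sin²(Δλ/2) = 0.001021
c = 2·arcsin(√a) = 0.063927 rad = 3.6627°

3.663°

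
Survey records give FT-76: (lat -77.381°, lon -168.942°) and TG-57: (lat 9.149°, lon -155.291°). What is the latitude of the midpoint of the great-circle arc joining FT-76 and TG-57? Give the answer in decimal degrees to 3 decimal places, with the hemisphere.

34.228°S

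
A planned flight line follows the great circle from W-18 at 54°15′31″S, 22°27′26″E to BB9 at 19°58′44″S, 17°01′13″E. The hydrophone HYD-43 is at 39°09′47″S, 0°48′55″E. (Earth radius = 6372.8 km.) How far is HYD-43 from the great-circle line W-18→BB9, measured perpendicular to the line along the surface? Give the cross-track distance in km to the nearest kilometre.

1600 km

W-18: φ = -54.25861°, λ = +22.45722°
BB9: φ = -19.97889°, λ = +17.02028°
HYD-43: φ = -39.16306°, λ = +0.81528°
δ₁₃ = central angle W-18→HYD-43 = 0.366559 rad  (haversine)
θ₁₃ = bearing W-18→HYD-43 = 307.075°,  θ₁₂ = bearing W-18→BB9 = 350.962°
dₓₜ = R·arcsin(sin δ₁₃ · sin(θ₁₃ − θ₁₂)) = 6372.8·arcsin(0.35841·sin(-43.887°)) = -1600.147 km
|dₓₜ| = 1600.147 km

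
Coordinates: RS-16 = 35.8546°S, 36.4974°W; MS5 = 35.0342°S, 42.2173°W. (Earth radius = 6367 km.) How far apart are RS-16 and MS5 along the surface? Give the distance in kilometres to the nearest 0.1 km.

Δφ = 0.8204°,  Δλ = -5.7199°
a = sin²(Δφ/2) + cos φ₁ cos φ₂ sin²(Δλ/2) = 0.001703
c = 2·arcsin(√a) = 0.082568 rad = 4.7308°
d = R·c = 6367 × 0.082568 = 525.7 km

525.7 km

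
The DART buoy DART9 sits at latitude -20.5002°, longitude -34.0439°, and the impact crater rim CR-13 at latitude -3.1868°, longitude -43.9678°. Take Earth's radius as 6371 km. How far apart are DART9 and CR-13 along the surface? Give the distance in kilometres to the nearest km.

2205 km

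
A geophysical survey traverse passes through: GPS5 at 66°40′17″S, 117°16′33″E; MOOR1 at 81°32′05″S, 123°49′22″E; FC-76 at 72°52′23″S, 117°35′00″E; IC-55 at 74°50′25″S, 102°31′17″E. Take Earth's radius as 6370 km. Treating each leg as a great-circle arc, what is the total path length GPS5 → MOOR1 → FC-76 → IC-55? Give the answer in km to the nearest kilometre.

3148 km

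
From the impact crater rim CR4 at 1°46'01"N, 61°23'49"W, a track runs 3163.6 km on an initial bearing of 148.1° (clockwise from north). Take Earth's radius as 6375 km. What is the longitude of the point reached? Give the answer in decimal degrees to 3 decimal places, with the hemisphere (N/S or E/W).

CR4: φ = +1.76694°, λ = -61.39694°
δ = d/R = 3163.6/6375 = 0.496251 rad
φ₂ = arcsin(sin φ₁ cos δ + cos φ₁ sin δ cos θ)
   = arcsin(0.03083·0.87937 + 0.99952·0.47613·-0.84897) = -22.14277°
λ₂ = λ₁ + atan2(sin θ sin δ cos φ₁, cos δ − sin φ₁ sin φ₂) = -45.63503°

45.635°W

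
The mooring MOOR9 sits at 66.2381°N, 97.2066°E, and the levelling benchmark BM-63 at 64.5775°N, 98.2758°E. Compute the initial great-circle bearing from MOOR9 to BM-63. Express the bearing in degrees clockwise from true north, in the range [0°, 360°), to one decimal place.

Δλ = 1.0692°
y = sin Δλ · cos φ₂ = 0.008011
x = cos φ₁ sin φ₂ − sin φ₁ cos φ₂ cos Δλ = -0.028910
θ = atan2(y, x) = 164.5130° → 164.5130° (mod 360°)

164.5°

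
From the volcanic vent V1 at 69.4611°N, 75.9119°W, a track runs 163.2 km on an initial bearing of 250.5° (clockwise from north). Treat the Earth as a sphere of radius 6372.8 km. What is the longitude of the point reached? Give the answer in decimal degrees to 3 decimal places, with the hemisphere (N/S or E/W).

79.761°W

δ = d/R = 163.2/6372.8 = 0.025609 rad
φ₂ = arcsin(sin φ₁ cos δ + cos φ₁ sin δ cos θ)
   = arcsin(0.93643·0.99967 + 0.35084·0.02561·-0.33381) = 68.92784°
λ₂ = λ₁ + atan2(sin θ sin δ cos φ₁, cos δ − sin φ₁ sin φ₂) = -79.76125°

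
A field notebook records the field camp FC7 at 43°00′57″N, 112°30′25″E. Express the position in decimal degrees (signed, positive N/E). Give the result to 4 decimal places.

lat: 43.0158° N → +43.0158°
lon: 112.5069° E → +112.5069°

+43.0158°, +112.5069°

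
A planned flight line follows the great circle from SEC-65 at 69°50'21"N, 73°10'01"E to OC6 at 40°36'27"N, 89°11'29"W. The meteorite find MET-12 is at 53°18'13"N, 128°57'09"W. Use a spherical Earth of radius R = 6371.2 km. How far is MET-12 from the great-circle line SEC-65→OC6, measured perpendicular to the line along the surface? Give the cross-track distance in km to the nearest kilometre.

SEC-65: φ = +69.83917°, λ = +73.16694°
OC6: φ = +40.60750°, λ = -89.19139°
MET-12: φ = +53.30361°, λ = -128.95250°
δ₁₃ = central angle SEC-65→MET-12 = 0.974133 rad  (haversine)
θ₁₃ = bearing SEC-65→MET-12 = 15.784°,  θ₁₂ = bearing SEC-65→OC6 = 345.713°
dₓₜ = R·arcsin(sin δ₁₃ · sin(θ₁₃ − θ₁₂)) = 6371.2·arcsin(0.82721·sin(-329.929°)) = 2722.986 km
|dₓₜ| = 2722.986 km

2723 km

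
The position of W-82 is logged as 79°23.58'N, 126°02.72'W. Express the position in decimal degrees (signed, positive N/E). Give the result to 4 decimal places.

+79.3930°, -126.0453°

lat: 79.3930° N → +79.3930°
lon: 126.0453° W → -126.0453°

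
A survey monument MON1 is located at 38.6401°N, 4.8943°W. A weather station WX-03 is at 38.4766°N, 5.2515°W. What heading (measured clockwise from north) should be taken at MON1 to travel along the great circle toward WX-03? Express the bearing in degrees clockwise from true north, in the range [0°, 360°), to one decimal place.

239.8°

Δλ = -0.3572°
y = sin Δλ · cos φ₂ = -0.004881
x = cos φ₁ sin φ₂ − sin φ₁ cos φ₂ cos Δλ = -0.002844
θ = atan2(y, x) = -120.2311° → 239.7689° (mod 360°)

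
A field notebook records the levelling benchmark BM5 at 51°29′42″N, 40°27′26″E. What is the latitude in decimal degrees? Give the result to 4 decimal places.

51.4950°N

51° + 29′/60 + 42″/3600 = 51 + 0.48333 + 0.01167 = 51.4950°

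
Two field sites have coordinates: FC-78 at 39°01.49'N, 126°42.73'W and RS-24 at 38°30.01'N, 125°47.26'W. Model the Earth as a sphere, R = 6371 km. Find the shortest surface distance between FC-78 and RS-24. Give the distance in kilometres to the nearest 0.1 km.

FC-78: φ = +39.02483°, λ = -126.71217°
RS-24: φ = +38.50017°, λ = -125.78767°
Δφ = -0.5247°,  Δλ = 0.9245°
a = sin²(Δφ/2) + cos φ₁ cos φ₂ sin²(Δλ/2) = 0.000061
c = 2·arcsin(√a) = 0.015561 rad = 0.8916°
d = R·c = 6371 × 0.015561 = 99.1 km

99.1 km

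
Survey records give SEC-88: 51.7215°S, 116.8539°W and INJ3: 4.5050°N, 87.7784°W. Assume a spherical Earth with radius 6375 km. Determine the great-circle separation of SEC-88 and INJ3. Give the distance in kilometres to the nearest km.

6836 km

Δφ = 56.2265°,  Δλ = 29.0755°
a = sin²(Δφ/2) + cos φ₁ cos φ₂ sin²(Δλ/2) = 0.260957
c = 2·arcsin(√a) = 1.072323 rad = 61.4396°
d = R·c = 6375 × 1.072323 = 6836.1 km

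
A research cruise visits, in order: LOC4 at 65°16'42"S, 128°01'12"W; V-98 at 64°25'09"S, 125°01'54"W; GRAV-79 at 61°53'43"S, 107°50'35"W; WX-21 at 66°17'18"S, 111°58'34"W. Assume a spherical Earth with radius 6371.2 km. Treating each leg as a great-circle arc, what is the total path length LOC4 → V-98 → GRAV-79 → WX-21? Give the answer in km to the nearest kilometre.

1603 km

LOC4: φ = -65.27833°, λ = -128.02000°
V-98: φ = -64.41917°, λ = -125.03167°
GRAV-79: φ = -61.89528°, λ = -107.84306°
WX-21: φ = -66.28833°, λ = -111.97611°
LOC4→V-98: c = 0.026758 rad, d = 170.48 km
V-98→GRAV-79: c = 0.141927 rad, d = 904.25 km
GRAV-79→WX-21: c = 0.082856 rad, d = 527.89 km
Total = 170.48 + 904.25 + 527.89 = 1602.62 km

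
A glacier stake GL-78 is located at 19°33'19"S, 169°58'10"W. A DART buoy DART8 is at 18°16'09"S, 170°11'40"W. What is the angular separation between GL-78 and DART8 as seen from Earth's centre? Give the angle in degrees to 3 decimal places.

1.304°

GL-78: φ = -19.55528°, λ = -169.96944°
DART8: φ = -18.26917°, λ = -170.19444°
Δφ = 1.2861°,  Δλ = -0.2250°
a = sin²(Δφ/2) + cos φ₁ cos φ₂ sin²(Δλ/2) = 0.000129
c = 2·arcsin(√a) = 0.022752 rad = 1.3036°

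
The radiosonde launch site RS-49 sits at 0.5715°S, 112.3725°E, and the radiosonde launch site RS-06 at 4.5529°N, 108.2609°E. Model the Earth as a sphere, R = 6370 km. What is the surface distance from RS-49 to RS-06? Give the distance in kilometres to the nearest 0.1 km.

730.2 km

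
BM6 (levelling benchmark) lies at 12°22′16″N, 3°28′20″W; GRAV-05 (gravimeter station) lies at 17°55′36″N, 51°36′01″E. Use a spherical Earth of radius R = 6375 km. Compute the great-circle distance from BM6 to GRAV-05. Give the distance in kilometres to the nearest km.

5927 km

BM6: φ = +12.37111°, λ = -3.47222°
GRAV-05: φ = +17.92667°, λ = +51.60028°
Δφ = 5.5556°,  Δλ = 55.0725°
a = sin²(Δφ/2) + cos φ₁ cos φ₂ sin²(Δλ/2) = 0.200981
c = 2·arcsin(√a) = 0.929745 rad = 53.2705°
d = R·c = 6375 × 0.929745 = 5927.1 km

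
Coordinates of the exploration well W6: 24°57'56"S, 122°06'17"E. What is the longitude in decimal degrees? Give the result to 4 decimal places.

122.1047°E

122° + 6′/60 + 17″/3600 = 122 + 0.10000 + 0.00472 = 122.1047°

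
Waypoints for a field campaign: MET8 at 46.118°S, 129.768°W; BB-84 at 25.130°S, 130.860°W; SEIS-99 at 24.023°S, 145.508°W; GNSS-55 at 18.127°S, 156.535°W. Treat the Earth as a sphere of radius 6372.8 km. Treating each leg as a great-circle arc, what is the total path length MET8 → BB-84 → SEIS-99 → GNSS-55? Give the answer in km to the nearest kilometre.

MET8→BB-84: c = 0.366628 rad, d = 2336.45 km
BB-84→SEIS-99: c = 0.233181 rad, d = 1486.02 km
SEIS-99→GNSS-55: c = 0.206847 rad, d = 1318.19 km
Total = 2336.45 + 1486.02 + 1318.19 = 5140.66 km

5141 km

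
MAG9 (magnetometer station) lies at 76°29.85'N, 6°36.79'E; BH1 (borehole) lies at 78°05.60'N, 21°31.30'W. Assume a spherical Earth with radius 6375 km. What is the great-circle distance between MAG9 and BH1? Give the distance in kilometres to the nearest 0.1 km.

703.3 km

MAG9: φ = +76.49750°, λ = +6.61317°
BH1: φ = +78.09333°, λ = -21.52167°
Δφ = 1.5958°,  Δλ = -28.1348°
a = sin²(Δφ/2) + cos φ₁ cos φ₂ sin²(Δλ/2) = 0.003040
c = 2·arcsin(√a) = 0.110328 rad = 6.3213°
d = R·c = 6375 × 0.110328 = 703.3 km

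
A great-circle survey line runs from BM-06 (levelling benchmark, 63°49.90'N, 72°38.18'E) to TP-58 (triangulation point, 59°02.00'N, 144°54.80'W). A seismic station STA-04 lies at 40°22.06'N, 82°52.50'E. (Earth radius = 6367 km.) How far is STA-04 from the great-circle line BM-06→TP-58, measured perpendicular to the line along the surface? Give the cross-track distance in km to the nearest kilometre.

1775 km

BM-06: φ = +63.83167°, λ = +72.63633°
TP-58: φ = +59.03333°, λ = -144.91333°
STA-04: φ = +40.36767°, λ = +82.87500°
δ₁₃ = central angle BM-06→STA-04 = 0.422761 rad  (haversine)
θ₁₃ = bearing BM-06→STA-04 = 160.726°,  θ₁₂ = bearing BM-06→TP-58 = 22.847°
dₓₜ = R·arcsin(sin δ₁₃ · sin(θ₁₃ − θ₁₂)) = 6367·arcsin(0.41028·sin(137.879°)) = 1774.935 km
|dₓₜ| = 1774.935 km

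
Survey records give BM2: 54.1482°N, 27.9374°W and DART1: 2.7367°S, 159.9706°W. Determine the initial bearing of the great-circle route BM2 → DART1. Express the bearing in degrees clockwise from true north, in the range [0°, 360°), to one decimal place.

304.7°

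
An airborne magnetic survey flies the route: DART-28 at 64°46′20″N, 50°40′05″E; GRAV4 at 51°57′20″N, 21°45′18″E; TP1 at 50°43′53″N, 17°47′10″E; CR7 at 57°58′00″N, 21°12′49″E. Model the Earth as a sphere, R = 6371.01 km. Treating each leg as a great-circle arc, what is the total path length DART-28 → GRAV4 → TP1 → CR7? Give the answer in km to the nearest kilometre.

3316 km

DART-28: φ = +64.77222°, λ = +50.66806°
GRAV4: φ = +51.95556°, λ = +21.75500°
TP1: φ = +50.73139°, λ = +17.78611°
CR7: φ = +57.96667°, λ = +21.21361°
DART-28→GRAV4: c = 0.341227 rad, d = 2173.96 km
GRAV4→TP1: c = 0.048248 rad, d = 307.39 km
TP1→CR7: c = 0.130961 rad, d = 834.36 km
Total = 2173.96 + 307.39 + 834.36 = 3315.71 km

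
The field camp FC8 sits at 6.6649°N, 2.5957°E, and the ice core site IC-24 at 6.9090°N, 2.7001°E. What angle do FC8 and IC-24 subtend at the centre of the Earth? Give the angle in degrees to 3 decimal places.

0.265°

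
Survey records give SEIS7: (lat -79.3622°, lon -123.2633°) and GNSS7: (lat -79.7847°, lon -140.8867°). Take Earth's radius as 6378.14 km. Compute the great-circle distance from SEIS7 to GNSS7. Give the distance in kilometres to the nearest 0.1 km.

356.7 km

Δφ = -0.4225°,  Δλ = -17.6234°
a = sin²(Δφ/2) + cos φ₁ cos φ₂ sin²(Δλ/2) = 0.000782
c = 2·arcsin(√a) = 0.055930 rad = 3.2046°
d = R·c = 6378.14 × 0.055930 = 356.7 km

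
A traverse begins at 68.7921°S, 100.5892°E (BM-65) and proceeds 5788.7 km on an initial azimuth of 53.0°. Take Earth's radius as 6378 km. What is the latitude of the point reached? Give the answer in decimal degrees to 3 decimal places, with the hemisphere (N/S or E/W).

δ = d/R = 5788.7/6378 = 0.907604 rad
φ₂ = arcsin(sin φ₁ cos δ + cos φ₁ sin δ cos θ)
   = arcsin(-0.93227·0.61564 + 0.36175·0.78803·0.60182) = -23.72704°
λ₂ = λ₁ + atan2(sin θ sin δ cos φ₁, cos δ − sin φ₁ sin φ₂) = 144.01847°

23.727°S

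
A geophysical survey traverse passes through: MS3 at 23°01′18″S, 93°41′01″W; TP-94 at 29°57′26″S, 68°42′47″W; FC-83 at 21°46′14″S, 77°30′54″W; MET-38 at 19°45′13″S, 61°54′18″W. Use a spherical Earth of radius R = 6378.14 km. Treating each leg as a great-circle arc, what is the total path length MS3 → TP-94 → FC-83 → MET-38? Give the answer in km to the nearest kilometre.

5505 km

MS3: φ = -23.02167°, λ = -93.68361°
TP-94: φ = -29.95722°, λ = -68.71306°
FC-83: φ = -21.77056°, λ = -77.51500°
MET-38: φ = -19.75361°, λ = -61.90500°
MS3→TP-94: c = 0.407421 rad, d = 2598.59 km
TP-94→FC-83: c = 0.198651 rad, d = 1267.02 km
FC-83→MET-38: c = 0.257057 rad, d = 1639.54 km
Total = 2598.59 + 1267.02 + 1639.54 = 5505.15 km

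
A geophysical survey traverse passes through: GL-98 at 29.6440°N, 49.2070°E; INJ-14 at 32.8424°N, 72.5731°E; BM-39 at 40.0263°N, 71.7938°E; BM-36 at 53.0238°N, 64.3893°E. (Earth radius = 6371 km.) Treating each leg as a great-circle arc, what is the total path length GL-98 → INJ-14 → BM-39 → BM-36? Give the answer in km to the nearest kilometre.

GL-98→INJ-14: c = 0.352368 rad, d = 2244.94 km
INJ-14→BM-39: c = 0.125858 rad, d = 801.84 km
BM-39→BM-36: c = 0.243338 rad, d = 1550.31 km
Total = 2244.94 + 801.84 + 1550.31 = 4597.08 km

4597 km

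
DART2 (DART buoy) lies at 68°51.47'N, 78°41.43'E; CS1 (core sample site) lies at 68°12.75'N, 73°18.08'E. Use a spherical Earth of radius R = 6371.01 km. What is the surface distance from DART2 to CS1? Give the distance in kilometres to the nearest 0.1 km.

DART2: φ = +68.85783°, λ = +78.69050°
CS1: φ = +68.21250°, λ = +73.30133°
Δφ = -0.6453°,  Δλ = -5.3892°
a = sin²(Δφ/2) + cos φ₁ cos φ₂ sin²(Δλ/2) = 0.000328
c = 2·arcsin(√a) = 0.036201 rad = 2.0742°
d = R·c = 6371.01 × 0.036201 = 230.6 km

230.6 km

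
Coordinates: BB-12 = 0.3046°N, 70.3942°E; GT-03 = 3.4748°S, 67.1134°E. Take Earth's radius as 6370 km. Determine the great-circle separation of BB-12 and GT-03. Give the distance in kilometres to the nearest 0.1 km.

Δφ = -3.7794°,  Δλ = -3.2808°
a = sin²(Δφ/2) + cos φ₁ cos φ₂ sin²(Δλ/2) = 0.001905
c = 2·arcsin(√a) = 0.087328 rad = 5.0035°
d = R·c = 6370 × 0.087328 = 556.3 km

556.3 km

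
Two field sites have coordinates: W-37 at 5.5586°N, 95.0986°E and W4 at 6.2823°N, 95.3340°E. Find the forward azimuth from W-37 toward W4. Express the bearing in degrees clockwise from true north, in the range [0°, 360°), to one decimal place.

Δλ = 0.2354°
y = sin Δλ · cos φ₂ = 0.004084
x = cos φ₁ sin φ₂ − sin φ₁ cos φ₂ cos Δλ = 0.012631
θ = atan2(y, x) = 17.9164° → 17.9164° (mod 360°)

17.9°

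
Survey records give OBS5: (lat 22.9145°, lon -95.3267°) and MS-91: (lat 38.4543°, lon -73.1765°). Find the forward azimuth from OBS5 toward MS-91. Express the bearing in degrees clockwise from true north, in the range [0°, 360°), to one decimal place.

Δλ = 22.1502°
y = sin Δλ · cos φ₂ = 0.295258
x = cos φ₁ sin φ₂ − sin φ₁ cos φ₂ cos Δλ = 0.290410
θ = atan2(y, x) = 45.4743° → 45.4743° (mod 360°)

45.5°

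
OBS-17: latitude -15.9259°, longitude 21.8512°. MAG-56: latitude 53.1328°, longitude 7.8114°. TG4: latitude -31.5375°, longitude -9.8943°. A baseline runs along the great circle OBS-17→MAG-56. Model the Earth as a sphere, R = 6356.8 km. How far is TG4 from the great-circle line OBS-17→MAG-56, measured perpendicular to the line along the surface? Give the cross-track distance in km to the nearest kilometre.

δ₁₃ = central angle OBS-17→TG4 = 0.572604 rad  (haversine)
θ₁₃ = bearing OBS-17→TG4 = 235.857°,  θ₁₂ = bearing OBS-17→MAG-56 = 351.096°
dₓₜ = R·arcsin(sin δ₁₃ · sin(θ₁₃ − θ₁₂)) = 6356.8·arcsin(0.54182·sin(-115.239°)) = -3255.973 km
|dₓₜ| = 3255.973 km

3256 km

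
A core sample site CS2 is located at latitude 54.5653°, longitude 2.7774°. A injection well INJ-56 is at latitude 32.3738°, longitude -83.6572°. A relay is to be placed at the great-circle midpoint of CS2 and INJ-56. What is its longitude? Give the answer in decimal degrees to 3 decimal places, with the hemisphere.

50.349°W

Bx = cos φ₂ cos Δλ = 0.052522,  By = cos φ₂ sin Δλ = -0.842938
φₘ = atan2(sin φ₁ + sin φ₂, √((cos φ₁ + Bx)² + By²)) = 52.03102°
λₘ = λ₁ + atan2(By, cos φ₁ + Bx) = -50.34865°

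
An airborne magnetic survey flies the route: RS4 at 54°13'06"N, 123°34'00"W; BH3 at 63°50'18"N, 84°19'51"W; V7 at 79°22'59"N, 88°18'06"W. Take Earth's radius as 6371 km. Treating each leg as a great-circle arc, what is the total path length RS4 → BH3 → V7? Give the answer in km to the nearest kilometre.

RS4: φ = +54.21833°, λ = -123.56667°
BH3: φ = +63.83833°, λ = -84.33083°
V7: φ = +79.38306°, λ = -88.30167°
RS4→BH3: c = 0.382278 rad, d = 2435.49 km
BH3→V7: c = 0.272033 rad, d = 1733.12 km
Total = 2435.49 + 1733.12 = 4168.62 km

4169 km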